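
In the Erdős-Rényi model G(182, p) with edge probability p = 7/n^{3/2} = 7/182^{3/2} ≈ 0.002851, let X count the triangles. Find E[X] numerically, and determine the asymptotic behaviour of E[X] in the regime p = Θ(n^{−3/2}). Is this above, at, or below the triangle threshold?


Number of potential triangles: C(182, 3) = 988260.
Each occurs with probability p³ ≈ (0.002851)³ ≈ 2.3172499e-08.
By linearity: E[X] = C(182, 3)·p³ ≈ 988260 · 2.3172499e-08 ≈ 0.02290.
Since α = 3/2 > 1, p = c/n^{3/2} = o(1/n) is below the triangle threshold p ~ 1/n. Asymptotically E[X] ~ (c³/6)·n^{3(1−α)} = (7³/6)·n^{-1.5} → 0, so by Markov's inequality G has no triangles w.h.p.

E[X] ≈ 0.02290; in regime p = Θ(1/n^{3/2}) E[X] tends to 0 (below the triangle threshold p ~ 1/n).


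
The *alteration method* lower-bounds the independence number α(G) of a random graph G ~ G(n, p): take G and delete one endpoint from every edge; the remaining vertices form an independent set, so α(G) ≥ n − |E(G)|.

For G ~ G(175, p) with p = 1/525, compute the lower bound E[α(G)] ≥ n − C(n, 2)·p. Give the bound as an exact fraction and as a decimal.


E[|E(G)|] = C(175, 2)·p = 15225 · (1/525) = 29.
E[α(G)] ≥ n − E[|E(G)|] = 175 − 29 = 146.
Numerically: ≈ 146.0000.
(This is only a lower bound; the true E[α(G)] may be larger.)

E[α(G)] ≥ 146 ≈ 146.0000.


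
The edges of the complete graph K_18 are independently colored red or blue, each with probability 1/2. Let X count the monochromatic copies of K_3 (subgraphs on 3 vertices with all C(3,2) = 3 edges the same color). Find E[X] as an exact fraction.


Let X = Σ_S X_S over the C(18, 3) = 816 subsets S of size 3, where X_S = 1 if the K_3 on S is monochromatic.
For a fixed S, the K_3 on S has C(3, 2) = 3 edges. P[all 3 edges red] = (1/2)^3, and likewise for blue, so P[monochromatic] = 2·(1/2)^3 = 2^{1 − 3} = 1/4.
Summing: E[X] = C(18, 3) · 2^{1 − 3} = 816 · 1/4 = 204.
Numerically: E[X] ≈ 204.000.

E[X] = C(18,3)·2^(1−C(3,2)) = 204 ≈ 204.000.


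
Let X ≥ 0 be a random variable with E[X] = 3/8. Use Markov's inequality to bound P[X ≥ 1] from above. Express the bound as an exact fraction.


μ = E[X] = 3/8, a = 1.
Markov: P[X ≥ 1] ≤ μ/a = (3/8)/1 = 3/8.
Numerically: ≈ 0.37500.
(Since a = 1 > μ = 0.37500, the bound 3/8 is < 1 and informative.)

P[X ≥ 1] ≤ 3/8 ≈ 0.37500.


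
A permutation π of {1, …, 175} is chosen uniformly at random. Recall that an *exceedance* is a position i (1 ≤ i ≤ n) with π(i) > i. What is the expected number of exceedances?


Write X = Σ_{i=1}^{175} X_i, where X_i = 1_{π(i) > i}.
For each fixed i, π(i) is uniform over {1, …, 175} (marginal of a uniform permutation), so P[π(i) > i] = (n − i)/n. Summing: Σ_{i=1}^{175} (n − i)/n = (0 + 1 + … + 174)/175 = 175(175 − 1)/(2·175) = (175 − 1)/2.
Hence E[X] = Σ_{i=1}^{175} (175 − i)/175 = 87 ≈ 87.000000.

E[X] = 87 = 87.000000.


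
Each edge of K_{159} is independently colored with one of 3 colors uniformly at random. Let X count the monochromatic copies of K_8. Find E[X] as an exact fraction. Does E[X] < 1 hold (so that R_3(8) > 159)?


E[X] = C(159, 8) · 3^{1 − 28} = 8471208603429 · 3^{−27} = 8471208603429/7625597484987.
As a reduced fraction: E[X] = 941245400381/847288609443 ≈ 1.110891.
Is E[X] < 1? NO.
Since E[X] ≥ 1, the first-moment bound is inconclusive at n = 159; it does NOT by itself certify R_3(8) > 159.

E[X] = 941245400381/847288609443 ≈ 1.110891; E[X] ≥ 1; first-moment method inconclusive here.


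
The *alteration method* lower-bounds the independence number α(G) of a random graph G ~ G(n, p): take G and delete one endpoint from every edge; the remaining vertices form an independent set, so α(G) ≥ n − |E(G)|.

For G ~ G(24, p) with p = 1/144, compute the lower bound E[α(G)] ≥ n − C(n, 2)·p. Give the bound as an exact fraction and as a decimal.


E[|E(G)|] = C(24, 2)·p = 276 · (1/144) = 23/12.
E[α(G)] ≥ n − E[|E(G)|] = 24 − 23/12 = 265/12.
Numerically: ≈ 22.0833.
(This is only a lower bound; the true E[α(G)] may be larger.)

E[α(G)] ≥ 265/12 ≈ 22.0833.


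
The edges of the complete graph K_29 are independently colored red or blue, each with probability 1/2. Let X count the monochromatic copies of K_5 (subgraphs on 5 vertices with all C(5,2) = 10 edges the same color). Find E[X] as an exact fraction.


Let X = Σ_S X_S over the C(29, 5) = 118755 subsets S of size 5, where X_S = 1 if the K_5 on S is monochromatic.
For a fixed S, the K_5 on S has C(5, 2) = 10 edges. P[all 10 edges red] = (1/2)^10, and likewise for blue, so P[monochromatic] = 2·(1/2)^10 = 2^{1 − 10} = 1/512.
By linearity of expectation: E[X] = C(29, 5) · 2^{1 − 10} = 118755 · 1/512 = 118755/512.
Numerically: E[X] ≈ 231.943359.

E[X] = C(29,5)·2^(1−C(5,2)) = 118755/512 ≈ 231.943359.


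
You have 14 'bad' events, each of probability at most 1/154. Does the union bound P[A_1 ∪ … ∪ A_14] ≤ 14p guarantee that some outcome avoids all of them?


Union bound: P[∪_{i=1}^{14} A_i] ≤ Σ_i P[A_i] ≤ 14·p = 14·(1/154) = 1/11.
Numerically: 1/11 ≈ 0.09091.
Is 1/11 < 1? YES.
Since P[∪ A_i] ≤ 1/11 < 1, the complement has P[∩ A_i^c] ≥ 1 − 1/11 = 10/11 > 0, so some outcome avoids every A_i.

14·p = 1/11 ≈ 0.09091; existence CERTIFIED by the union bound.


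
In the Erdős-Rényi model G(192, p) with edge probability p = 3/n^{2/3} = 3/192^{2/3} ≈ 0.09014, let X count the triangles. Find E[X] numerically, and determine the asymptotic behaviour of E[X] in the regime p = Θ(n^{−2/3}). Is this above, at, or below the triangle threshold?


Number of potential triangles: C(192, 3) = 1161280.
Each occurs with probability p³ ≈ (0.09014)³ ≈ 7.324219e-04.
By linearity: E[X] = C(192, 3)·p³ ≈ 1161280 · 7.324219e-04 ≈ 850.5469.
Since α = 2/3 < 1, p = c/n^{2/3} ≫ 1/n is above the triangle threshold p ~ 1/n. Asymptotically E[X] ~ (c³/6)·n^{3(1−α)} = (3³/6)·n^{1} → ∞; triangles are abundant w.h.p.

E[X] ≈ 850.5469; in regime p = Θ(1/n^{2/3}) E[X] diverges (above the triangle threshold p ~ 1/n).


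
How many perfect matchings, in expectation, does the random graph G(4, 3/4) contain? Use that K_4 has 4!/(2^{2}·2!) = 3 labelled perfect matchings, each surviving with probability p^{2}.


K_4 has 4!/(2^{2}·2!) = 3 labelled perfect matchings.
For each such perfect matching H, let X_H = 1 if all 2 edges of H are present in G. Then P[X_H = 1] = p^{2} = (3/4)^{2} = 9/16.
By linearity: E[X] = Σ_H E[X_H] = 3 · p^{2} = 3 · 9/16 = 27/16.
Numerically: E[X] ≈ 1.69.

E[X] = 3 · (3/4)^{2} = 27/16 ≈ 1.69.


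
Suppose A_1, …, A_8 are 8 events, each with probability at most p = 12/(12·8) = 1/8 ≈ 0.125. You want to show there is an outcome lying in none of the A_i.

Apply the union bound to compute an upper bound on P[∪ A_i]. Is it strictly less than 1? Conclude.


Union bound: P[∪_{i=1}^{8} A_i] ≤ Σ_i P[A_i] ≤ 8·p = 8·(1/8) = 1.
Numerically: 1 ≈ 1.000.
Is 1 < 1? NO.
Since the bound 1 is ≥ 1, the union bound is uninformative here; it does NOT by itself certify existence.

8·p = 1 ≈ 1.000; existence NOT certified by the union bound.


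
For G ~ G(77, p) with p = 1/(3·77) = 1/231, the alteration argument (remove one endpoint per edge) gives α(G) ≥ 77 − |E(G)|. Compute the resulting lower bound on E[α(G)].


E[|E(G)|] = C(77, 2)·p = 2926 · (1/231) = 38/3.
E[α(G)] ≥ n − E[|E(G)|] = 77 − 38/3 = 193/3.
Numerically: ≈ 64.33333.
(This is only a lower bound; the true E[α(G)] may be larger.)

E[α(G)] ≥ 193/3 ≈ 64.33333.


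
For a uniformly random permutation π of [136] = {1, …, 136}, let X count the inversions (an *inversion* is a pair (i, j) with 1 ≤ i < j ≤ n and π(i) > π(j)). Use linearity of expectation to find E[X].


Write X = Σ X_I over the C(136, 2) = 9180 pairs i < j, with X_I the indicator of one inversion.
There are 9180 indicators.
For each fixed pair i < j, the values π(i) and π(j) are two distinct elements of {1, …, 136} in uniformly random order; by symmetry P[π(i) > π(j)] = 1/2.
By linearity: E[X] = 9180 · (1/2) = C(136, 2) · (1/2) = 9180/2 = 4590 ≈ 4590.000000.

E[X] = 4590 = 4590.000000.


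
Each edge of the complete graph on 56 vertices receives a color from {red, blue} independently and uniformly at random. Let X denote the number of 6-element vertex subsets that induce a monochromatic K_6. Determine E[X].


Let X = Σ_S X_S over the C(56, 6) = 32468436 subsets S of size 6, where X_S = 1 if the K_6 on S is monochromatic.
For a fixed S, the K_6 on S has C(6, 2) = 15 edges. P[all 15 edges red] = (1/2)^15, and likewise for blue, so P[monochromatic] = 2·(1/2)^15 = 2^{1 − 15} = 1/16384.
By linearity of expectation: E[X] = C(56, 6) · 2^{1 − 15} = 32468436 · 1/16384 = 8117109/4096.
Numerically: E[X] ≈ 1981.716.

E[X] = C(56,6)·2^(1−C(6,2)) = 8117109/4096 ≈ 1981.716.


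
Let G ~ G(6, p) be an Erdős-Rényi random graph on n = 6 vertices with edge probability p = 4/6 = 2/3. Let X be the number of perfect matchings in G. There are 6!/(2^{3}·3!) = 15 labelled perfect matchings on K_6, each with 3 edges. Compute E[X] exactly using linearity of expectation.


K_6 has 6!/(2^{3}·3!) = 15 labelled perfect matchings.
For each such perfect matching H, let X_H = 1 if all 3 edges of H are present in G. Then P[X_H = 1] = p^{3} = (2/3)^{3} = 8/27.
Summing the indicators: E[X] = Σ_H E[X_H] = 15 · p^{3} = 15 · 8/27 = 40/9.
Numerically: E[X] ≈ 4.44.

E[X] = 15 · (2/3)^{3} = 40/9 ≈ 4.44.


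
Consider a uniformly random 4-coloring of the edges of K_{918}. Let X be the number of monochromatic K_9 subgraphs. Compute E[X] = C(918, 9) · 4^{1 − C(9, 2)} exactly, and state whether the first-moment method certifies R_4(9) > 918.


E[X] = C(918, 9) · 4^{1 − 36} = 1226696518272037432620 · 4^{−35} = 1226696518272037432620/1180591620717411303424.
As a reduced fraction: E[X] = 306674129568009358155/295147905179352825856 ≈ 1.03905.
Is E[X] < 1? NO.
Since E[X] ≥ 1, the first-moment bound is inconclusive at n = 918; it does NOT by itself certify R_4(9) > 918.

E[X] = 306674129568009358155/295147905179352825856 ≈ 1.03905; E[X] ≥ 1; first-moment method inconclusive here.


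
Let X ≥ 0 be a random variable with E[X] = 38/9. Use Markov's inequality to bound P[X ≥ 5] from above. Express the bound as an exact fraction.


μ = E[X] = 38/9, a = 5.
Markov: P[X ≥ 5] ≤ μ/a = (38/9)/5 = 38/45.
Numerically: ≈ 0.8444.
(Since a = 5 > μ = 4.2222, the bound 38/45 is < 1 and informative.)

P[X ≥ 5] ≤ 38/45 ≈ 0.8444.


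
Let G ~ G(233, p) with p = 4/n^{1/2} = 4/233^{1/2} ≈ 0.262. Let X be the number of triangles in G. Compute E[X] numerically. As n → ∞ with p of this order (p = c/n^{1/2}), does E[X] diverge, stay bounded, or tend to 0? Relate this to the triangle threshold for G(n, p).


Number of potential triangles: C(233, 3) = 2081156.
Each occurs with probability p³ ≈ (0.262)³ ≈ 1.79948e-02.
By linearity: E[X] = C(233, 3)·p³ ≈ 2081156 · 1.79948e-02 ≈ 37449.906.
Since α = 1/2 < 1, p = c/n^{1/2} ≫ 1/n is above the triangle threshold p ~ 1/n. Asymptotically E[X] ~ (c³/6)·n^{3(1−α)} = (4³/6)·n^{1.5} → ∞; triangles are abundant w.h.p.

E[X] ≈ 37449.906; in regime p = Θ(1/n^{1/2}) E[X] diverges (above the triangle threshold p ~ 1/n).


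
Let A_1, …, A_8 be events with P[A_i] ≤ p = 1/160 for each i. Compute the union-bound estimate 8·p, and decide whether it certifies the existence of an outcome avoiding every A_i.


Union bound: P[∪_{i=1}^{8} A_i] ≤ Σ_i P[A_i] ≤ 8·p = 8·(1/160) = 1/20.
Numerically: 1/20 ≈ 0.050.
Is 1/20 < 1? YES.
Since P[∪ A_i] ≤ 1/20 < 1, the complement has P[∩ A_i^c] ≥ 1 − 1/20 = 19/20 > 0, so some outcome avoids every A_i.

8·p = 1/20 ≈ 0.050; existence CERTIFIED by the union bound.


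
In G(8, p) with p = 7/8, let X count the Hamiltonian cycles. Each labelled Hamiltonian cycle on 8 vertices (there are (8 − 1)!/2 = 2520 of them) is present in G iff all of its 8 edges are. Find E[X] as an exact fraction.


K_8 has (8 − 1)!/2 = 2520 labelled Hamiltonian cycles.
For each such Hamiltonian cycle H, let X_H = 1 if all 8 edges of H are present in G. Then P[X_H = 1] = p^{8} = (7/8)^{8} = 5764801/16777216.
By linearity: E[X] = Σ_H E[X_H] = 2520 · p^{8} = 2520 · 5764801/16777216 = 1815912315/2097152.
Numerically: E[X] ≈ 866.

E[X] = 2520 · (7/8)^{8} = 1815912315/2097152 ≈ 866.


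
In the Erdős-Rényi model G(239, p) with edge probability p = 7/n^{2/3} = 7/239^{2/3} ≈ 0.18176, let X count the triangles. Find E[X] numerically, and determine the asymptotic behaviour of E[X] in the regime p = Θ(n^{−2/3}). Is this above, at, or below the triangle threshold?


Number of potential triangles: C(239, 3) = 2246839.
Each occurs with probability p³ ≈ (0.18176)³ ≈ 6.0047968e-03.
By linearity: E[X] = C(239, 3)·p³ ≈ 2246839 · 6.0047968e-03 ≈ 13491.81172.
Since α = 2/3 < 1, p = c/n^{2/3} ≫ 1/n is above the triangle threshold p ~ 1/n. Asymptotically E[X] ~ (c³/6)·n^{3(1−α)} = (7³/6)·n^{1} → ∞; triangles are abundant w.h.p.

E[X] ≈ 13491.81172; in regime p = Θ(1/n^{2/3}) E[X] diverges (above the triangle threshold p ~ 1/n).


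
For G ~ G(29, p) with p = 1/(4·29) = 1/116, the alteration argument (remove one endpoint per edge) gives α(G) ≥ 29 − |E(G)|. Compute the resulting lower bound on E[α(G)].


E[|E(G)|] = C(29, 2)·p = 406 · (1/116) = 7/2.
E[α(G)] ≥ n − E[|E(G)|] = 29 − 7/2 = 51/2.
Numerically: ≈ 25.5000.
(This is only a lower bound; the true E[α(G)] may be larger.)

E[α(G)] ≥ 51/2 ≈ 25.5000.


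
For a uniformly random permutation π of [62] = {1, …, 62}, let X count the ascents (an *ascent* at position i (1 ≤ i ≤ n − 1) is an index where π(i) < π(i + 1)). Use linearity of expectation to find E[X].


Write X = Σ X_I over i = 1, …, 61, with X_I the indicator of one ascent.
There are 61 indicators.
For each fixed i, the pair (π(i), π(i+1)) is a uniformly random ordered pair of distinct values from {1, …, 62}; by symmetry P[π(i) < π(i+1)] = 1/2.
By linearity: E[X] = 61 · (1/2) = (62 − 1) · (1/2) = 61/2 ≈ 30.500000.

E[X] = 61/2 = 30.500000.


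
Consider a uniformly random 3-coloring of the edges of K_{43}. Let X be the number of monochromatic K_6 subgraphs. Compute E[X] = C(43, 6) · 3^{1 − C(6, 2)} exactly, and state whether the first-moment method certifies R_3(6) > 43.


E[X] = C(43, 6) · 3^{1 − 15} = 6096454 · 3^{−14} = 6096454/4782969.
As a reduced fraction: E[X] = 6096454/4782969 ≈ 1.275.
Is E[X] < 1? NO.
Since E[X] ≥ 1, the first-moment bound is inconclusive at n = 43; it does NOT by itself certify R_3(6) > 43.

E[X] = 6096454/4782969 ≈ 1.275; E[X] ≥ 1; first-moment method inconclusive here.


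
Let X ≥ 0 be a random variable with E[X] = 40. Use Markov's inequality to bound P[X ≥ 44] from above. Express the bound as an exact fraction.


μ = E[X] = 40, a = 44.
Markov: P[X ≥ 44] ≤ μ/a = (40)/44 = 10/11.
Numerically: ≈ 0.909091.
(Since a = 44 > μ = 40.000000, the bound 10/11 is < 1 and informative.)

P[X ≥ 44] ≤ 10/11 ≈ 0.909091.


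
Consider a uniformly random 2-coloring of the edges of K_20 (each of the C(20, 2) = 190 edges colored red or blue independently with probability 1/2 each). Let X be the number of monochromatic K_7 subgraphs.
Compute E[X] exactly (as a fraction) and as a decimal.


Let X = Σ_S X_S over the C(20, 7) = 77520 subsets S of size 7, where X_S = 1 if the K_7 on S is monochromatic.
For a fixed S, the K_7 on S has C(7, 2) = 21 edges. P[all 21 edges red] = (1/2)^21, and likewise for blue, so P[monochromatic] = 2·(1/2)^21 = 2^{1 − 21} = 1/1048576.
By linearity: E[X] = C(20, 7) · 2^{1 − 21} = 77520 · 1/1048576 = 4845/65536.
Numerically: E[X] ≈ 0.0739.

E[X] = C(20,7)·2^(1−C(7,2)) = 4845/65536 ≈ 0.0739.


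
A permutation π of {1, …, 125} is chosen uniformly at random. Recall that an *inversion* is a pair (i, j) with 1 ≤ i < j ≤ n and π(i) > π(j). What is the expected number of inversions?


Write X = Σ X_I over the C(125, 2) = 7750 pairs i < j, with X_I the indicator of one inversion.
There are 7750 indicators.
For each fixed pair i < j, the values π(i) and π(j) are two distinct elements of {1, …, 125} in uniformly random order; by symmetry P[π(i) > π(j)] = 1/2.
By linearity: E[X] = 7750 · (1/2) = C(125, 2) · (1/2) = 7750/2 = 3875 ≈ 3875.000000.

E[X] = 3875 = 3875.000000.


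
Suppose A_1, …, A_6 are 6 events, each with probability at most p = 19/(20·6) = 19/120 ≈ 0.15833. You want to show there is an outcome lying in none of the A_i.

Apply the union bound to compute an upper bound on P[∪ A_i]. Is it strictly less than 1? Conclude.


Union bound: P[∪_{i=1}^{6} A_i] ≤ Σ_i P[A_i] ≤ 6·p = 6·(19/120) = 19/20.
Numerically: 19/20 ≈ 0.95000.
Is 19/20 < 1? YES.
Since P[∪ A_i] ≤ 19/20 < 1, the complement has P[∩ A_i^c] ≥ 1 − 19/20 = 1/20 > 0, so some outcome avoids every A_i.

6·p = 19/20 ≈ 0.95000; existence CERTIFIED by the union bound.


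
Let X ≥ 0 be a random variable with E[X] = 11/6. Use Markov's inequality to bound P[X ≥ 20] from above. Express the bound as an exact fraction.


μ = E[X] = 11/6, a = 20.
Markov: P[X ≥ 20] ≤ μ/a = (11/6)/20 = 11/120.
Numerically: ≈ 0.091667.
(Since a = 20 > μ = 1.833333, the bound 11/120 is < 1 and informative.)

P[X ≥ 20] ≤ 11/120 ≈ 0.091667.


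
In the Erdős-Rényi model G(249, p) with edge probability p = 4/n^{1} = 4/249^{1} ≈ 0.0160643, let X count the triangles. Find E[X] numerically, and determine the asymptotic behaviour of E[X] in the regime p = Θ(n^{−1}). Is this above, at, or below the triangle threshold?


Number of potential triangles: C(249, 3) = 2542124.
Each occurs with probability p³ ≈ (0.0160643)³ ≈ 4.14554785e-06.
By linearity: E[X] = C(249, 3)·p³ ≈ 2542124 · 4.14554785e-06 ≈ 10.538497.
Here α = 1, so p = 4/n is exactly at the triangle threshold p ~ 1/n. Asymptotically E[X] → c³/6 = 4³/6 = 32/3 ≈ 10.666667, a bounded constant. In this regime the triangle count is asymptotically Poisson(c³/6).

E[X] ≈ 10.538497; in regime p = Θ(1/n^{1}) E[X] stays bounded (at the triangle threshold p ~ 1/n).


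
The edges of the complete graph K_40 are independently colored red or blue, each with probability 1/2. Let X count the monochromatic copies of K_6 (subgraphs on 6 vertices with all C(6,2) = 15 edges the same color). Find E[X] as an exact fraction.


Let X = Σ_S X_S over the C(40, 6) = 3838380 subsets S of size 6, where X_S = 1 if the K_6 on S is monochromatic.
For a fixed S, the K_6 on S has C(6, 2) = 15 edges. P[all 15 edges red] = (1/2)^15, and likewise for blue, so P[monochromatic] = 2·(1/2)^15 = 2^{1 − 15} = 1/16384.
Summing: E[X] = C(40, 6) · 2^{1 − 15} = 3838380 · 1/16384 = 959595/4096.
Numerically: E[X] ≈ 234.276123.

E[X] = C(40,6)·2^(1−C(6,2)) = 959595/4096 ≈ 234.276123.


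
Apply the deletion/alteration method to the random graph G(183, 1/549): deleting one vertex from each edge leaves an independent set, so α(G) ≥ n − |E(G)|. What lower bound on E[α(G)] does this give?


E[|E(G)|] = C(183, 2)·p = 16653 · (1/549) = 91/3.
E[α(G)] ≥ n − E[|E(G)|] = 183 − 91/3 = 458/3.
Numerically: ≈ 152.66667.
(This is only a lower bound; the true E[α(G)] may be larger.)

E[α(G)] ≥ 458/3 ≈ 152.66667.


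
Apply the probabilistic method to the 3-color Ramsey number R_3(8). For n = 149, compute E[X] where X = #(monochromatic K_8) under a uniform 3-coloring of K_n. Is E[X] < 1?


E[X] = C(149, 8) · 3^{1 − 28} = 4976826800946 · 3^{−27} = 4976826800946/7625597484987.
As a reduced fraction: E[X] = 1658942266982/2541865828329 ≈ 0.653.
Is E[X] < 1? YES.
Since E[X] < 1, there exists a 3-coloring of K_{149} with no monochromatic K_8; hence R_3(8) > 149.

E[X] = 1658942266982/2541865828329 ≈ 0.653; E[X] < 1, so R_3(8) > 149.


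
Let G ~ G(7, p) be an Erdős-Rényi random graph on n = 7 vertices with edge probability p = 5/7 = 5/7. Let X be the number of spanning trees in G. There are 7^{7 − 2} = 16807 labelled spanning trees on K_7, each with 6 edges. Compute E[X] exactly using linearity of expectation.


K_7 has 7^{7 − 2} = 16807 labelled spanning trees.
For each such spanning tree H, let X_H = 1 if all 6 edges of H are present in G. Then P[X_H = 1] = p^{6} = (5/7)^{6} = 15625/117649.
By linearity: E[X] = Σ_H E[X_H] = 16807 · p^{6} = 16807 · 15625/117649 = 15625/7.
Numerically: E[X] ≈ 2232.14.

E[X] = 16807 · (5/7)^{6} = 15625/7 ≈ 2232.14.


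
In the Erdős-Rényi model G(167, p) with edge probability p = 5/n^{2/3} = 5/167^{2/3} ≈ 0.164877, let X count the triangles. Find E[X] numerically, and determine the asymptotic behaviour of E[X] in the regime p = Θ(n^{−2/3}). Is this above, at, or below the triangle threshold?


Number of potential triangles: C(167, 3) = 762355.
Each occurs with probability p³ ≈ (0.164877)³ ≈ 4.48205386e-03.
By linearity: E[X] = C(167, 3)·p³ ≈ 762355 · 4.48205386e-03 ≈ 3416.916168.
Since α = 2/3 < 1, p = c/n^{2/3} ≫ 1/n is above the triangle threshold p ~ 1/n. Asymptotically E[X] ~ (c³/6)·n^{3(1−α)} = (5³/6)·n^{1} → ∞; triangles are abundant w.h.p.

E[X] ≈ 3416.916168; in regime p = Θ(1/n^{2/3}) E[X] diverges (above the triangle threshold p ~ 1/n).


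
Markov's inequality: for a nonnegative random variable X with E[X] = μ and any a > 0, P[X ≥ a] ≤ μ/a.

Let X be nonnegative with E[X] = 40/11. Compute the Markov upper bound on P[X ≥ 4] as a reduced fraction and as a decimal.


μ = E[X] = 40/11, a = 4.
Markov: P[X ≥ 4] ≤ μ/a = (40/11)/4 = 10/11.
Numerically: ≈ 0.909091.
(Since a = 4 > μ = 3.636364, the bound 10/11 is < 1 and informative.)

P[X ≥ 4] ≤ 10/11 ≈ 0.909091.


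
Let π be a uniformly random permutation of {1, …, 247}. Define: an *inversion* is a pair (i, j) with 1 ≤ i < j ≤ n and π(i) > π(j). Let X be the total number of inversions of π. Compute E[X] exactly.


Write X = Σ X_I over the C(247, 2) = 30381 pairs i < j, with X_I the indicator of one inversion.
There are 30381 indicators.
For each fixed pair i < j, the values π(i) and π(j) are two distinct elements of {1, …, 247} in uniformly random order; by symmetry P[π(i) > π(j)] = 1/2.
By linearity: E[X] = 30381 · (1/2) = C(247, 2) · (1/2) = 30381/2 = 30381/2 ≈ 15190.50000.

E[X] = 30381/2 = 15190.50000.


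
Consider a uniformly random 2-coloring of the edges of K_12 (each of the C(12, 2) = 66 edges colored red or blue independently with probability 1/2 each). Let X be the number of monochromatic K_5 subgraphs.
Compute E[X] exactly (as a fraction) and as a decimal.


Let X = Σ_S X_S over the C(12, 5) = 792 subsets S of size 5, where X_S = 1 if the K_5 on S is monochromatic.
For a fixed S, the K_5 on S has C(5, 2) = 10 edges. P[all 10 edges red] = (1/2)^10, and likewise for blue, so P[monochromatic] = 2·(1/2)^10 = 2^{1 − 10} = 1/512.
By linearity: E[X] = C(12, 5) · 2^{1 − 10} = 792 · 1/512 = 99/64.
Numerically: E[X] ≈ 1.547.

E[X] = C(12,5)·2^(1−C(5,2)) = 99/64 ≈ 1.547.


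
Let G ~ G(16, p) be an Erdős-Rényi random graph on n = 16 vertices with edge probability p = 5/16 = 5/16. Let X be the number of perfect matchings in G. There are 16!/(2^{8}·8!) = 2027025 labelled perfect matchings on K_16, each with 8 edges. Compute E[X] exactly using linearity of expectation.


K_16 has 16!/(2^{8}·8!) = 2027025 labelled perfect matchings.
For each such perfect matching H, let X_H = 1 if all 8 edges of H are present in G. Then P[X_H = 1] = p^{8} = (5/16)^{8} = 390625/4294967296.
By linearity: E[X] = Σ_H E[X_H] = 2027025 · p^{8} = 2027025 · 390625/4294967296 = 791806640625/4294967296.
Numerically: E[X] ≈ 184.36.

E[X] = 2027025 · (5/16)^{8} = 791806640625/4294967296 ≈ 184.36.


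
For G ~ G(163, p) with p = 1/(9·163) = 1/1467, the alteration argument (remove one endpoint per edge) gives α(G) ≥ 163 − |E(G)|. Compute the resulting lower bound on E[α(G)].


E[|E(G)|] = C(163, 2)·p = 13203 · (1/1467) = 9.
E[α(G)] ≥ n − E[|E(G)|] = 163 − 9 = 154.
Numerically: ≈ 154.000000.
(This is only a lower bound; the true E[α(G)] may be larger.)

E[α(G)] ≥ 154 ≈ 154.000000.


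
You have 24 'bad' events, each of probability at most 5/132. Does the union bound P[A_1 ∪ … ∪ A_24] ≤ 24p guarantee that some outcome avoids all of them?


Union bound: P[∪_{i=1}^{24} A_i] ≤ Σ_i P[A_i] ≤ 24·p = 24·(5/132) = 10/11.
Numerically: 10/11 ≈ 0.9090909.
Is 10/11 < 1? YES.
Since P[∪ A_i] ≤ 10/11 < 1, the complement has P[∩ A_i^c] ≥ 1 − 10/11 = 1/11 > 0, so some outcome avoids every A_i.

24·p = 10/11 ≈ 0.9090909; existence CERTIFIED by the union bound.


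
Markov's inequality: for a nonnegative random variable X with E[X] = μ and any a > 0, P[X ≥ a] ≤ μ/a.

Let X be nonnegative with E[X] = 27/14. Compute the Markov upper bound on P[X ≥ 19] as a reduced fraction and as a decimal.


μ = E[X] = 27/14, a = 19.
Markov: P[X ≥ 19] ≤ μ/a = (27/14)/19 = 27/266.
Numerically: ≈ 0.102.
(Since a = 19 > μ = 1.929, the bound 27/266 is < 1 and informative.)

P[X ≥ 19] ≤ 27/266 ≈ 0.102.


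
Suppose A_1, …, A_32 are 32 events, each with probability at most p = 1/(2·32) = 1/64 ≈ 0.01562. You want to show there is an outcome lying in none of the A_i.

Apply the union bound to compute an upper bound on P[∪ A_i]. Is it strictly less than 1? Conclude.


Union bound: P[∪_{i=1}^{32} A_i] ≤ Σ_i P[A_i] ≤ 32·p = 32·(1/64) = 1/2.
Numerically: 1/2 ≈ 0.50000.
Is 1/2 < 1? YES.
Since P[∪ A_i] ≤ 1/2 < 1, the complement has P[∩ A_i^c] ≥ 1 − 1/2 = 1/2 > 0, so some outcome avoids every A_i.

32·p = 1/2 ≈ 0.50000; existence CERTIFIED by the union bound.


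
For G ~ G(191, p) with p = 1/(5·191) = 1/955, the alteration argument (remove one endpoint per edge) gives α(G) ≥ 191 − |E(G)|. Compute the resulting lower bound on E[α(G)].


E[|E(G)|] = C(191, 2)·p = 18145 · (1/955) = 19.
E[α(G)] ≥ n − E[|E(G)|] = 191 − 19 = 172.
Numerically: ≈ 172.0000.
(This is only a lower bound; the true E[α(G)] may be larger.)

E[α(G)] ≥ 172 ≈ 172.0000.


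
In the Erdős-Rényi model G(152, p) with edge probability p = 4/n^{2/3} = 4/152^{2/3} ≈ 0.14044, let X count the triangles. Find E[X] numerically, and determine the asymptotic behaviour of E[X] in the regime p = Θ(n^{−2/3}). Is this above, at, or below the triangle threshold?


Number of potential triangles: C(152, 3) = 573800.
Each occurs with probability p³ ≈ (0.14044)³ ≈ 2.7700831e-03.
By linearity: E[X] = C(152, 3)·p³ ≈ 573800 · 2.7700831e-03 ≈ 1589.47368.
Since α = 2/3 < 1, p = c/n^{2/3} ≫ 1/n is above the triangle threshold p ~ 1/n. Asymptotically E[X] ~ (c³/6)·n^{3(1−α)} = (4³/6)·n^{1} → ∞; triangles are abundant w.h.p.

E[X] ≈ 1589.47368; in regime p = Θ(1/n^{2/3}) E[X] diverges (above the triangle threshold p ~ 1/n).


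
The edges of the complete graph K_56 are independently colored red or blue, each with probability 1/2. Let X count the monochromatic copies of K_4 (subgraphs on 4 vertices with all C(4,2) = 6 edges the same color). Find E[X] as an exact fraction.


Let X = Σ_S X_S over the C(56, 4) = 367290 subsets S of size 4, where X_S = 1 if the K_4 on S is monochromatic.
For a fixed S, the K_4 on S has C(4, 2) = 6 edges. P[all 6 edges red] = (1/2)^6, and likewise for blue, so P[monochromatic] = 2·(1/2)^6 = 2^{1 − 6} = 1/32.
By linearity: E[X] = C(56, 4) · 2^{1 − 6} = 367290 · 1/32 = 183645/16.
Numerically: E[X] ≈ 11477.81250.

E[X] = C(56,4)·2^(1−C(4,2)) = 183645/16 ≈ 11477.81250.


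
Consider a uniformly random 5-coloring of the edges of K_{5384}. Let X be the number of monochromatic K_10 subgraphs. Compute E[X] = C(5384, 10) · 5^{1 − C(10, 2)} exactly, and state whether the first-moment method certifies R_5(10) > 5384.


E[X] = C(5384, 10) · 5^{1 − 45} = 5593137120741932124090737609600 · 5^{−44} = 5593137120741932124090737609600/5684341886080801486968994140625.
As a reduced fraction: E[X] = 223725484829677284963629504384/227373675443232059478759765625 ≈ 0.98396.
Is E[X] < 1? YES.
Since E[X] < 1, there exists a 5-coloring of K_{5384} with no monochromatic K_10; hence R_5(10) > 5384.

E[X] = 223725484829677284963629504384/227373675443232059478759765625 ≈ 0.98396; E[X] < 1, so R_5(10) > 5384.


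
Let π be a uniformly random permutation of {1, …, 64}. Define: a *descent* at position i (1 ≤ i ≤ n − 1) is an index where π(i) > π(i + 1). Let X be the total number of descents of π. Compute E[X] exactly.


Write X = Σ X_I over i = 1, …, 63, with X_I the indicator of one descent.
There are 63 indicators.
For each fixed i, the pair (π(i), π(i+1)) is a uniformly random ordered pair of distinct values from {1, …, 64}; by symmetry P[π(i) > π(i+1)] = 1/2.
By linearity: E[X] = 63 · (1/2) = (64 − 1) · (1/2) = 63/2 ≈ 31.50000.

E[X] = 63/2 = 31.50000.


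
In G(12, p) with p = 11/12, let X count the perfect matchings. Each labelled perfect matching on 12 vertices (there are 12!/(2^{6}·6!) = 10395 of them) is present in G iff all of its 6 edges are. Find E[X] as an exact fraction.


K_12 has 12!/(2^{6}·6!) = 10395 labelled perfect matchings.
For each such perfect matching H, let X_H = 1 if all 6 edges of H are present in G. Then P[X_H = 1] = p^{6} = (11/12)^{6} = 1771561/2985984.
Summing the indicators: E[X] = Σ_H E[X_H] = 10395 · p^{6} = 10395 · 1771561/2985984 = 682050985/110592.
Numerically: E[X] ≈ 6167.

E[X] = 10395 · (11/12)^{6} = 682050985/110592 ≈ 6167.


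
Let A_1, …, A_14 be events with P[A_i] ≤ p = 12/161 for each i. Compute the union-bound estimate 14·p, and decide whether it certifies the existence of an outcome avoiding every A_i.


Union bound: P[∪_{i=1}^{14} A_i] ≤ Σ_i P[A_i] ≤ 14·p = 14·(12/161) = 24/23.
Numerically: 24/23 ≈ 1.04348.
Is 24/23 < 1? NO.
Since the bound 24/23 is ≥ 1, the union bound is uninformative here; it does NOT by itself certify existence.

14·p = 24/23 ≈ 1.04348; existence NOT certified by the union bound.


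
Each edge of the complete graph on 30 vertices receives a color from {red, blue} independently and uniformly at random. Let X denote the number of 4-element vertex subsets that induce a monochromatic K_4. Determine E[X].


Let X = Σ_S X_S over the C(30, 4) = 27405 subsets S of size 4, where X_S = 1 if the K_4 on S is monochromatic.
For a fixed S, the K_4 on S has C(4, 2) = 6 edges. P[all 6 edges red] = (1/2)^6, and likewise for blue, so P[monochromatic] = 2·(1/2)^6 = 2^{1 − 6} = 1/32.
By linearity: E[X] = C(30, 4) · 2^{1 − 6} = 27405 · 1/32 = 27405/32.
Numerically: E[X] ≈ 856.406.

E[X] = C(30,4)·2^(1−C(4,2)) = 27405/32 ≈ 856.406.


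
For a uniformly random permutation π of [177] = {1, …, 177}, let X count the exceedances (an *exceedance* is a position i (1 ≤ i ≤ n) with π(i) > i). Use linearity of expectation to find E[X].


Write X = Σ_{i=1}^{177} X_i, where X_i = 1_{π(i) > i}.
For each fixed i, π(i) is uniform over {1, …, 177} (marginal of a uniform permutation), so P[π(i) > i] = (n − i)/n. Summing: Σ_{i=1}^{177} (n − i)/n = (0 + 1 + … + 176)/177 = 177(177 − 1)/(2·177) = (177 − 1)/2.
Hence E[X] = Σ_{i=1}^{177} (177 − i)/177 = 88 ≈ 88.000.

E[X] = 88 = 88.000.


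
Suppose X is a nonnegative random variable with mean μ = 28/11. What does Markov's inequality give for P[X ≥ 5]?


μ = E[X] = 28/11, a = 5.
Markov: P[X ≥ 5] ≤ μ/a = (28/11)/5 = 28/55.
Numerically: ≈ 0.509091.
(Since a = 5 > μ = 2.545455, the bound 28/55 is < 1 and informative.)

P[X ≥ 5] ≤ 28/55 ≈ 0.509091.


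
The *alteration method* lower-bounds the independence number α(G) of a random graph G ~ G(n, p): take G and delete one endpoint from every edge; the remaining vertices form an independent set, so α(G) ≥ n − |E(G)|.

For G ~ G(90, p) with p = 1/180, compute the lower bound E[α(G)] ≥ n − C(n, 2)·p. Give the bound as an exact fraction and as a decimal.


E[|E(G)|] = C(90, 2)·p = 4005 · (1/180) = 89/4.
E[α(G)] ≥ n − E[|E(G)|] = 90 − 89/4 = 271/4.
Numerically: ≈ 67.750000.
(This is only a lower bound; the true E[α(G)] may be larger.)

E[α(G)] ≥ 271/4 ≈ 67.750000.


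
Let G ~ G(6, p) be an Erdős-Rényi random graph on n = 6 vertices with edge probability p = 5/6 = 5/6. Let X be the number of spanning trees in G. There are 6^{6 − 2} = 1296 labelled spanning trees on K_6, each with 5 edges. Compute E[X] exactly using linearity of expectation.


K_6 has 6^{6 − 2} = 1296 labelled spanning trees.
For each such spanning tree H, let X_H = 1 if all 5 edges of H are present in G. Then P[X_H = 1] = p^{5} = (5/6)^{5} = 3125/7776.
Summing the indicators: E[X] = Σ_H E[X_H] = 1296 · p^{5} = 1296 · 3125/7776 = 3125/6.
Numerically: E[X] ≈ 521.

E[X] = 1296 · (5/6)^{5} = 3125/6 ≈ 521.


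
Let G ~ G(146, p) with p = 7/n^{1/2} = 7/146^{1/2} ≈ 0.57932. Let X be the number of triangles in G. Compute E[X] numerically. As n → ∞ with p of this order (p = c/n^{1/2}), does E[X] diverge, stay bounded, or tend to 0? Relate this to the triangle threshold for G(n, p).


Number of potential triangles: C(146, 3) = 508080.
Each occurs with probability p³ ≈ (0.57932)³ ≈ 1.9443070e-01.
By linearity: E[X] = C(146, 3)·p³ ≈ 508080 · 1.9443070e-01 ≈ 98786.34929.
Since α = 1/2 < 1, p = c/n^{1/2} ≫ 1/n is above the triangle threshold p ~ 1/n. Asymptotically E[X] ~ (c³/6)·n^{3(1−α)} = (7³/6)·n^{1.5} → ∞; triangles are abundant w.h.p.

E[X] ≈ 98786.34929; in regime p = Θ(1/n^{1/2}) E[X] diverges (above the triangle threshold p ~ 1/n).


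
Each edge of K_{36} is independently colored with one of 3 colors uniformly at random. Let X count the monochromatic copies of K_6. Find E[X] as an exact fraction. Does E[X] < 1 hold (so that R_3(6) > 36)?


E[X] = C(36, 6) · 3^{1 − 15} = 1947792 · 3^{−14} = 1947792/4782969.
As a reduced fraction: E[X] = 649264/1594323 ≈ 0.407.
Is E[X] < 1? YES.
Since E[X] < 1, there exists a 3-coloring of K_{36} with no monochromatic K_6; hence R_3(6) > 36.

E[X] = 649264/1594323 ≈ 0.407; E[X] < 1, so R_3(6) > 36.


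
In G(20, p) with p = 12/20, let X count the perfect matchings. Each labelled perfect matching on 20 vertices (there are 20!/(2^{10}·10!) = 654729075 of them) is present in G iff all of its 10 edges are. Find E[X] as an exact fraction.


K_20 has 20!/(2^{10}·10!) = 654729075 labelled perfect matchings.
For each such perfect matching H, let X_H = 1 if all 10 edges of H are present in G. Then P[X_H = 1] = p^{10} = (3/5)^{10} = 59049/9765625.
By linearity of expectation: E[X] = Σ_H E[X_H] = 654729075 · p^{10} = 654729075 · 59049/9765625 = 1546443885987/390625.
Numerically: E[X] ≈ 3.9589e+06.

E[X] = 654729075 · (3/5)^{10} = 1546443885987/390625 ≈ 3.9589e+06.


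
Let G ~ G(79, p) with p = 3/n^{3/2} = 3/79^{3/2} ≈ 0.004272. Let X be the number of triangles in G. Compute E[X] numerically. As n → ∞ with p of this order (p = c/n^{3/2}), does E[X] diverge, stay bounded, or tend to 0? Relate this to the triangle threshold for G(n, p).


Number of potential triangles: C(79, 3) = 79079.
Each occurs with probability p³ ≈ (0.004272)³ ≈ 7.799053e-08.
By linearity: E[X] = C(79, 3)·p³ ≈ 79079 · 7.799053e-08 ≈ 0.0062.
Since α = 3/2 > 1, p = c/n^{3/2} = o(1/n) is below the triangle threshold p ~ 1/n. Asymptotically E[X] ~ (c³/6)·n^{3(1−α)} = (3³/6)·n^{-1.5} → 0, so by Markov's inequality G has no triangles w.h.p.

E[X] ≈ 0.0062; in regime p = Θ(1/n^{3/2}) E[X] tends to 0 (below the triangle threshold p ~ 1/n).


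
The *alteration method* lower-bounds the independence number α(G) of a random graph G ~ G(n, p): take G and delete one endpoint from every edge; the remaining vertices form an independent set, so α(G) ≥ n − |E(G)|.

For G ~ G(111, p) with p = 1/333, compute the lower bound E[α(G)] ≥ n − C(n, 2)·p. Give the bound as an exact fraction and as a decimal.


E[|E(G)|] = C(111, 2)·p = 6105 · (1/333) = 55/3.
E[α(G)] ≥ n − E[|E(G)|] = 111 − 55/3 = 278/3.
Numerically: ≈ 92.666667.
(This is only a lower bound; the true E[α(G)] may be larger.)

E[α(G)] ≥ 278/3 ≈ 92.666667.


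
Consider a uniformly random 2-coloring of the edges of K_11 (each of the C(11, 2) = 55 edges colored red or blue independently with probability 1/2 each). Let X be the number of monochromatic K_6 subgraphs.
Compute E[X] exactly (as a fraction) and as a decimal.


Let X = Σ_S X_S over the C(11, 6) = 462 subsets S of size 6, where X_S = 1 if the K_6 on S is monochromatic.
For a fixed S, the K_6 on S has C(6, 2) = 15 edges. P[all 15 edges red] = (1/2)^15, and likewise for blue, so P[monochromatic] = 2·(1/2)^15 = 2^{1 − 15} = 1/16384.
By linearity: E[X] = C(11, 6) · 2^{1 − 15} = 462 · 1/16384 = 231/8192.
Numerically: E[X] ≈ 0.028198.

E[X] = C(11,6)·2^(1−C(6,2)) = 231/8192 ≈ 0.028198.


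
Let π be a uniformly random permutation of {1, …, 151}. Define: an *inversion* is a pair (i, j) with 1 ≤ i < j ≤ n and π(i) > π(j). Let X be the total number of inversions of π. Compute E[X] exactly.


Write X = Σ X_I over the C(151, 2) = 11325 pairs i < j, with X_I the indicator of one inversion.
There are 11325 indicators.
For each fixed pair i < j, the values π(i) and π(j) are two distinct elements of {1, …, 151} in uniformly random order; by symmetry P[π(i) > π(j)] = 1/2.
By linearity: E[X] = 11325 · (1/2) = C(151, 2) · (1/2) = 11325/2 = 11325/2 ≈ 5662.50000.

E[X] = 11325/2 = 5662.50000.


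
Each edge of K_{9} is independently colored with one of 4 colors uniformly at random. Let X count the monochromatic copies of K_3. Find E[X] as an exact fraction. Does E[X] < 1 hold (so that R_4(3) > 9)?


E[X] = C(9, 3) · 4^{1 − 3} = 84 · 4^{−2} = 84/16.
As a reduced fraction: E[X] = 21/4 ≈ 5.250000.
Is E[X] < 1? NO.
Since E[X] ≥ 1, the first-moment bound is inconclusive at n = 9; it does NOT by itself certify R_4(3) > 9.

E[X] = 21/4 ≈ 5.250000; E[X] ≥ 1; first-moment method inconclusive here.


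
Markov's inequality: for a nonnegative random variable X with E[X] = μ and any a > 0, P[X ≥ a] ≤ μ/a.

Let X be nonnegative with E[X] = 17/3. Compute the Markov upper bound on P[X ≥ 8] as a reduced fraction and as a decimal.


μ = E[X] = 17/3, a = 8.
Markov: P[X ≥ 8] ≤ μ/a = (17/3)/8 = 17/24.
Numerically: ≈ 0.708.
(Since a = 8 > μ = 5.667, the bound 17/24 is < 1 and informative.)

P[X ≥ 8] ≤ 17/24 ≈ 0.708.


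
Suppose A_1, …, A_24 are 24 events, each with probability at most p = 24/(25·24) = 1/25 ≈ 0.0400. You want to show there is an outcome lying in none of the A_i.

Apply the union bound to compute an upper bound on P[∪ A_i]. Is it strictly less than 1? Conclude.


Union bound: P[∪_{i=1}^{24} A_i] ≤ Σ_i P[A_i] ≤ 24·p = 24·(1/25) = 24/25.
Numerically: 24/25 ≈ 0.9600.
Is 24/25 < 1? YES.
Since P[∪ A_i] ≤ 24/25 < 1, the complement has P[∩ A_i^c] ≥ 1 − 24/25 = 1/25 > 0, so some outcome avoids every A_i.

24·p = 24/25 ≈ 0.9600; existence CERTIFIED by the union bound.


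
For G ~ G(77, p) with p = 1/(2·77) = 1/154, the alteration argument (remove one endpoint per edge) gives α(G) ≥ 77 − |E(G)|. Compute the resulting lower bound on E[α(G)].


E[|E(G)|] = C(77, 2)·p = 2926 · (1/154) = 19.
E[α(G)] ≥ n − E[|E(G)|] = 77 − 19 = 58.
Numerically: ≈ 58.000000.
(This is only a lower bound; the true E[α(G)] may be larger.)

E[α(G)] ≥ 58 ≈ 58.000000.


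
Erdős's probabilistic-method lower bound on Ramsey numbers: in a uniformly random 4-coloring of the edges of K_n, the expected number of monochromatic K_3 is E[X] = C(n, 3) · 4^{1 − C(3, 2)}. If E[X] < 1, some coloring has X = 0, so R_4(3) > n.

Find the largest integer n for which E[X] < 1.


We need C(n, 3) · 4^{1 − 3} < 1, i.e. C(n, 3) < 4^{3 − 1} = 16.
Check values of n near the boundary:
  n = 3: C(3, 3) = 1; 1 < 16? YES
  n = 4: C(4, 3) = 4; 4 < 16? YES
  n = 5: C(5, 3) = 10; 10 < 16? YES
  n = 6: C(6, 3) = 20; 20 < 16? NO
  n = 7: C(7, 3) = 35; 35 < 16? NO
  n = 8: C(8, 3) = 56; 56 < 16? NO
The largest n with C(n, 3) < 16 is n = 5 (where E[X] = 5/8 ≈ 0.62500). Hence R_4(3) > 5, i.e. R_4(3) ≥ 6.

Largest n = 5; hence R_4(3) > 5.
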